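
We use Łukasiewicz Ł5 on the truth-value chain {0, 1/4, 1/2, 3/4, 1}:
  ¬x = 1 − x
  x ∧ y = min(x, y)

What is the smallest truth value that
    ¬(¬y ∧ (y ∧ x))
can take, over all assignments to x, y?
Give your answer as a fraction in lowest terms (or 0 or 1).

Take x = 1/2, y = 1/2:
¬y = ¬1/2 = 1/2
y ∧ x = 1/2 ∧ 1/2 = 1/2
¬y ∧ (y ∧ x) = 1/2 ∧ 1/2 = 1/2
¬(¬y ∧ (y ∧ x)) = ¬1/2 = 1/2
No assignment yields a value below 1/2, so this is the minimum.

1/2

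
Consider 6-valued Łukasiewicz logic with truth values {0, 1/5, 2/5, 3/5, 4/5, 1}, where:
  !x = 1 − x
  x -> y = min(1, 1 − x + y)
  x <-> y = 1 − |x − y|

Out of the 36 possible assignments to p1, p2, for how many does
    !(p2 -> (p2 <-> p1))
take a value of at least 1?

value 1: 1 assignment (counts)
value 4/5: 1 assignment
value 3/5: 2 assignments
value 2/5: 2 assignments
value 1/5: 3 assignments
value 0: 27 assignments
So 1 of the 36 assignments meets the threshold.

1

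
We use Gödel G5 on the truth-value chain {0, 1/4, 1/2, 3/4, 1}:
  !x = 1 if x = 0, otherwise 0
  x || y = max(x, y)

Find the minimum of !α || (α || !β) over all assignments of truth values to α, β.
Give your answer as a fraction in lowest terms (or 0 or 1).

Take α = 1/4, β = 1/4:
!α = !1/4 = 0
!β = !1/4 = 0
α || !β = 1/4 || 0 = 1/4
!α || (α || !β) = 0 || 1/4 = 1/4
No assignment yields a value below 1/4, so this is the minimum.

1/4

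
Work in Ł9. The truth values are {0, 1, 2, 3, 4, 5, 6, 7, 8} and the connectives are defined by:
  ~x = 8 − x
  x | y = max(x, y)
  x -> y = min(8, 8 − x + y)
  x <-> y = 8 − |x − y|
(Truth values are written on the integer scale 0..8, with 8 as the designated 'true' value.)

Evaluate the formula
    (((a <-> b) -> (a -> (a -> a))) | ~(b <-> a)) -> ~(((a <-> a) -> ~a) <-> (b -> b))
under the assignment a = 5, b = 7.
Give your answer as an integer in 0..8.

a <-> b = 5 <-> 7 = 6
a -> a = 5 -> 5 = 8
a -> (a -> a) = 5 -> 8 = 8
(a <-> b) -> (a -> (a -> a)) = 6 -> 8 = 8
b <-> a = 7 <-> 5 = 6
~(b <-> a) = ~6 = 2
((a <-> b) -> (a -> (a -> a))) | ~(b <-> a) = 8 | 2 = 8
a <-> a = 5 <-> 5 = 8
~a = ~5 = 3
(a <-> a) -> ~a = 8 -> 3 = 3
b -> b = 7 -> 7 = 8
((a <-> a) -> ~a) <-> (b -> b) = 3 <-> 8 = 3
~(((a <-> a) -> ~a) <-> (b -> b)) = ~3 = 5
(((a <-> b) -> (a -> (a -> a))) | ~(b <-> a)) -> ~(((a <-> a) -> ~a) <-> (b -> b)) = 8 -> 5 = 5

5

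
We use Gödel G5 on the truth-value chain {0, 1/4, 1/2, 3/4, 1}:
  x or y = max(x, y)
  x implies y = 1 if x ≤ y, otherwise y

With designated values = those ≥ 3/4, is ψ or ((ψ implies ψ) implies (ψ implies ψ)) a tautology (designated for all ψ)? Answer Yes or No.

ψ = 0 ↦ 1
ψ = 1/4 ↦ 1
ψ = 1/2 ↦ 1
ψ = 3/4 ↦ 1
ψ = 1 ↦ 1
Every assignment gives a value ≥ 3/4.

Yes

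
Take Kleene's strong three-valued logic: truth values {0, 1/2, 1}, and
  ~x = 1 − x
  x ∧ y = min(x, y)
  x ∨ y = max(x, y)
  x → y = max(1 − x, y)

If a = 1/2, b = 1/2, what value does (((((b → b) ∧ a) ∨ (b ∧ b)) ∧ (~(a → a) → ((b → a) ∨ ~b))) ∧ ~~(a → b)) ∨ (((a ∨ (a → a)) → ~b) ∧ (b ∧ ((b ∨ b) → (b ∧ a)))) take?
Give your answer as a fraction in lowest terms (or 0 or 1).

1/2

b → b = 1/2 → 1/2 = 1/2
(b → b) ∧ a = 1/2 ∧ 1/2 = 1/2
b ∧ b = 1/2 ∧ 1/2 = 1/2
((b → b) ∧ a) ∨ (b ∧ b) = 1/2 ∨ 1/2 = 1/2
a → a = 1/2 → 1/2 = 1/2
~(a → a) = ~1/2 = 1/2
b → a = 1/2 → 1/2 = 1/2
~b = ~1/2 = 1/2
(b → a) ∨ ~b = 1/2 ∨ 1/2 = 1/2
~(a → a) → ((b → a) ∨ ~b) = 1/2 → 1/2 = 1/2
(((b → b) ∧ a) ∨ (b ∧ b)) ∧ (~(a → a) → ((b → a) ∨ ~b)) = 1/2 ∧ 1/2 = 1/2
a → b = 1/2 → 1/2 = 1/2
~(a → b) = ~1/2 = 1/2
~~(a → b) = ~1/2 = 1/2
((((b → b) ∧ a) ∨ (b ∧ b)) ∧ (~(a → a) → ((b → a) ∨ ~b))) ∧ ~~(a → b) = 1/2 ∧ 1/2 = 1/2
a → a = 1/2 → 1/2 = 1/2
a ∨ (a → a) = 1/2 ∨ 1/2 = 1/2
~b = ~1/2 = 1/2
(a ∨ (a → a)) → ~b = 1/2 → 1/2 = 1/2
b ∨ b = 1/2 ∨ 1/2 = 1/2
b ∧ a = 1/2 ∧ 1/2 = 1/2
(b ∨ b) → (b ∧ a) = 1/2 → 1/2 = 1/2
b ∧ ((b ∨ b) → (b ∧ a)) = 1/2 ∧ 1/2 = 1/2
((a ∨ (a → a)) → ~b) ∧ (b ∧ ((b ∨ b) → (b ∧ a))) = 1/2 ∧ 1/2 = 1/2
(((((b → b) ∧ a) ∨ (b ∧ b)) ∧ (~(a → a) → ((b → a) ∨ ~b))) ∧ ~~(a → b)) ∨ (((a ∨ (a → a)) → ~b) ∧ (b ∧ ((b ∨ b) → (b ∧ a)))) = 1/2 ∨ 1/2 = 1/2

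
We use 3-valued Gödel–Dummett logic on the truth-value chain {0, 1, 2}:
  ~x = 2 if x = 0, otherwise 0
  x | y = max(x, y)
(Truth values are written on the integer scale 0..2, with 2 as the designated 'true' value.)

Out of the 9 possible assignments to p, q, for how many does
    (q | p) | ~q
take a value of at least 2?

p = 0, q = 0 ↦ 2  ≥
p = 0, q = 1 ↦ 1  <
p = 0, q = 2 ↦ 2  ≥
p = 1, q = 0 ↦ 2  ≥
p = 1, q = 1 ↦ 1  <
p = 1, q = 2 ↦ 2  ≥
p = 2, q = 0 ↦ 2  ≥
p = 2, q = 1 ↦ 2  ≥
p = 2, q = 2 ↦ 2  ≥
So 7 of the 9 assignments meet the threshold.

7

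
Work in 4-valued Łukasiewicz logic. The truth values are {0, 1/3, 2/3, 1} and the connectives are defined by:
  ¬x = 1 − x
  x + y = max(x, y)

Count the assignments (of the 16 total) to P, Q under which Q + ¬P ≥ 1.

P = 0, Q = 0 ↦ 1  ≥
P = 0, Q = 1/3 ↦ 1  ≥
P = 0, Q = 2/3 ↦ 1  ≥
P = 0, Q = 1 ↦ 1  ≥
P = 1/3, Q = 0 ↦ 2/3  <
P = 1/3, Q = 1/3 ↦ 2/3  <
P = 1/3, Q = 2/3 ↦ 2/3  <
P = 1/3, Q = 1 ↦ 1  ≥
P = 2/3, Q = 0 ↦ 1/3  <
P = 2/3, Q = 1/3 ↦ 1/3  <
P = 2/3, Q = 2/3 ↦ 2/3  <
P = 2/3, Q = 1 ↦ 1  ≥
P = 1, Q = 0 ↦ 0  <
P = 1, Q = 1/3 ↦ 1/3  <
P = 1, Q = 2/3 ↦ 2/3  <
P = 1, Q = 1 ↦ 1  ≥
So 7 of the 16 assignments meet the threshold.

7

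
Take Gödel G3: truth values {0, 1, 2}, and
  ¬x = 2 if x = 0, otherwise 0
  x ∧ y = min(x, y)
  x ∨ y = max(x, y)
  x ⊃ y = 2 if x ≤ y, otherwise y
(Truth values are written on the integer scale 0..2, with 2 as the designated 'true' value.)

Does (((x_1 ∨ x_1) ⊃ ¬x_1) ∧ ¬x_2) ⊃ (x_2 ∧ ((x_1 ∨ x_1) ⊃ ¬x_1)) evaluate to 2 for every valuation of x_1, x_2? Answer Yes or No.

No

Counterexample: take x_1 = 0, x_2 = 0.
x_1 ∨ x_1 = 0 ∨ 0 = 0
¬x_1 = ¬0 = 2
(x_1 ∨ x_1) ⊃ ¬x_1 = 0 ⊃ 2 = 2
¬x_2 = ¬0 = 2
((x_1 ∨ x_1) ⊃ ¬x_1) ∧ ¬x_2 = 2 ∧ 2 = 2
x_1 ∨ x_1 = 0 ∨ 0 = 0
¬x_1 = ¬0 = 2
(x_1 ∨ x_1) ⊃ ¬x_1 = 0 ⊃ 2 = 2
x_2 ∧ ((x_1 ∨ x_1) ⊃ ¬x_1) = 0 ∧ 2 = 0
(((x_1 ∨ x_1) ⊃ ¬x_1) ∧ ¬x_2) ⊃ (x_2 ∧ ((x_1 ∨ x_1) ⊃ ¬x_1)) = 2 ⊃ 0 = 0
This gives 0 ≠ 2.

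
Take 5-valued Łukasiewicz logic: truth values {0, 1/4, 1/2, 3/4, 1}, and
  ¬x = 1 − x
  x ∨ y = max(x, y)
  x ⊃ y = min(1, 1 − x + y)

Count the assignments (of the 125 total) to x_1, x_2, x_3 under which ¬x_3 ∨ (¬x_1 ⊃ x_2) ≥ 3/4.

107

value 1: 85 assignments (counts)
value 3/4: 22 assignments (counts)
value 1/2: 12 assignments
value 1/4: 5 assignments
value 0: 1 assignment
So 107 of the 125 assignments meet the threshold.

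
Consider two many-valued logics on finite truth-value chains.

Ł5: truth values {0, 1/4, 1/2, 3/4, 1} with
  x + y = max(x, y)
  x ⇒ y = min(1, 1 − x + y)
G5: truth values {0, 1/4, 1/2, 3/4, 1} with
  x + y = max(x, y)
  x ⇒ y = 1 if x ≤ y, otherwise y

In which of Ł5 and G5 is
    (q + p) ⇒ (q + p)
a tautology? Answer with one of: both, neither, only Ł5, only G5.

both

In Ł5: every assignment gives 1 — tautology.
In G5: every assignment gives 1 — tautology.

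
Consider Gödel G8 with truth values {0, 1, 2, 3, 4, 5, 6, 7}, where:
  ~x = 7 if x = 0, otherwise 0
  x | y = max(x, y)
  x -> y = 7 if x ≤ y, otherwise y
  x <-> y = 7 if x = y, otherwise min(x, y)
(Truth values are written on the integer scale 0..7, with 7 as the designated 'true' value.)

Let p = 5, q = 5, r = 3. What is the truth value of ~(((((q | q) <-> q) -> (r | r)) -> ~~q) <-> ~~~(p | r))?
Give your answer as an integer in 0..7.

q | q = 5 | 5 = 5
(q | q) <-> q = 5 <-> 5 = 7
r | r = 3 | 3 = 3
((q | q) <-> q) -> (r | r) = 7 -> 3 = 3
~q = ~5 = 0
~~q = ~0 = 7
(((q | q) <-> q) -> (r | r)) -> ~~q = 3 -> 7 = 7
p | r = 5 | 3 = 5
~(p | r) = ~5 = 0
~~(p | r) = ~0 = 7
~~~(p | r) = ~7 = 0
((((q | q) <-> q) -> (r | r)) -> ~~q) <-> ~~~(p | r) = 7 <-> 0 = 0
~(((((q | q) <-> q) -> (r | r)) -> ~~q) <-> ~~~(p | r)) = ~0 = 7

7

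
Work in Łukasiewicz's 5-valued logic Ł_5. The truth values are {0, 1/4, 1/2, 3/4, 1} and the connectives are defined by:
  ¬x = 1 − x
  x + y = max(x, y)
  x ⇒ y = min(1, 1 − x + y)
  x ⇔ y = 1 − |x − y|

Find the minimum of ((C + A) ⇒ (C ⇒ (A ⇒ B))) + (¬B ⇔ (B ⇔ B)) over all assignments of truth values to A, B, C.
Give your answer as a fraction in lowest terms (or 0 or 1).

1/2

Take A = 1, B = 1/2, C = 1:
C + A = 1 + 1 = 1
A ⇒ B = 1 ⇒ 1/2 = 1/2
C ⇒ (A ⇒ B) = 1 ⇒ 1/2 = 1/2
(C + A) ⇒ (C ⇒ (A ⇒ B)) = 1 ⇒ 1/2 = 1/2
¬B = ¬1/2 = 1/2
B ⇔ B = 1/2 ⇔ 1/2 = 1
¬B ⇔ (B ⇔ B) = 1/2 ⇔ 1 = 1/2
((C + A) ⇒ (C ⇒ (A ⇒ B))) + (¬B ⇔ (B ⇔ B)) = 1/2 + 1/2 = 1/2
No assignment yields a value below 1/2, so this is the minimum.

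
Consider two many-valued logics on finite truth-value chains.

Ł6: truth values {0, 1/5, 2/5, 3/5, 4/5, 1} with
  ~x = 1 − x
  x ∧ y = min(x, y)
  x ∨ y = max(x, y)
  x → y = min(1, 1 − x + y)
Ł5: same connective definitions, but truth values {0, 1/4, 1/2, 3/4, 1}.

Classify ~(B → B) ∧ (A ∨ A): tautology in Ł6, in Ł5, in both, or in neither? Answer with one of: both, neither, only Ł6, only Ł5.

neither

In Ł6: at A = 0, B = 0 the value is 0 — not a tautology.
In Ł5: at A = 0, B = 0 the value is 0 — not a tautology.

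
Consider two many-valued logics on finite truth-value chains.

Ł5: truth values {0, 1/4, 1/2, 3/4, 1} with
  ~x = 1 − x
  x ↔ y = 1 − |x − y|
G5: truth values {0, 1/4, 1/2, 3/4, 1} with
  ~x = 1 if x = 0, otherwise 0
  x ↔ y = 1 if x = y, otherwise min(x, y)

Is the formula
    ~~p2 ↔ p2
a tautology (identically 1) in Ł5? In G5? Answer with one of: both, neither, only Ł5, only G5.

In Ł5: every assignment gives 1 — tautology.
In G5: at p2 = 1/4 the value is 1/4 — not a tautology.

only Ł5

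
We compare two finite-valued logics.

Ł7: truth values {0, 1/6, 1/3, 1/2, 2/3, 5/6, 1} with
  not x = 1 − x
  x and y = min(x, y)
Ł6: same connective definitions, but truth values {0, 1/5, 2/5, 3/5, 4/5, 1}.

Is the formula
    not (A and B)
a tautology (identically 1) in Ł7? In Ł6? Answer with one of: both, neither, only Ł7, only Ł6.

neither

In Ł7: at A = 1/6, B = 1/6 the value is 5/6 — not a tautology.
In Ł6: at A = 1/5, B = 1/5 the value is 4/5 — not a tautology.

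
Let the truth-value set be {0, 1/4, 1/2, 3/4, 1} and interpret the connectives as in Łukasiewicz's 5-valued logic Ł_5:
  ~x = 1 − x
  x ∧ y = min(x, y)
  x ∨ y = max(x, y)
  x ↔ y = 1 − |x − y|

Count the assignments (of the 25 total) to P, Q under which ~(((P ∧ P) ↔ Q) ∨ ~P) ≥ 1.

value 1: 1 assignment (counts)
value 3/4: 2 assignments
value 1/2: 4 assignments
value 1/4: 9 assignments
value 0: 9 assignments
So 1 of the 25 assignments meets the threshold.

1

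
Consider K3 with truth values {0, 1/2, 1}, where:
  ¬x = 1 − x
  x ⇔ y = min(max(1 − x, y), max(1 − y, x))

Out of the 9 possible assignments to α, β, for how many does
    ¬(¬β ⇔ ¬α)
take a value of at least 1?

2

α = 0, β = 0 ↦ 0  <
α = 0, β = 1/2 ↦ 1/2  <
α = 0, β = 1 ↦ 1  ≥
α = 1/2, β = 0 ↦ 1/2  <
α = 1/2, β = 1/2 ↦ 1/2  <
α = 1/2, β = 1 ↦ 1/2  <
α = 1, β = 0 ↦ 1  ≥
α = 1, β = 1/2 ↦ 1/2  <
α = 1, β = 1 ↦ 0  <
So 2 of the 9 assignments meet the threshold.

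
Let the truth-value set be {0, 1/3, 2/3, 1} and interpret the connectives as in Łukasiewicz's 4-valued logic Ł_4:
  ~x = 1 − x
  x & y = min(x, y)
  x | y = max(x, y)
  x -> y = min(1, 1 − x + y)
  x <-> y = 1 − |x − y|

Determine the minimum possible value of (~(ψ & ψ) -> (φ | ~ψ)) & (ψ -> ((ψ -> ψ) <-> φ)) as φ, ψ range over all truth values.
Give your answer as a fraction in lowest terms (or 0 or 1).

Take φ = 0, ψ = 1:
ψ & ψ = 1 & 1 = 1
~(ψ & ψ) = ~1 = 0
~ψ = ~1 = 0
φ | ~ψ = 0 | 0 = 0
~(ψ & ψ) -> (φ | ~ψ) = 0 -> 0 = 1
ψ -> ψ = 1 -> 1 = 1
(ψ -> ψ) <-> φ = 1 <-> 0 = 0
ψ -> ((ψ -> ψ) <-> φ) = 1 -> 0 = 0
(~(ψ & ψ) -> (φ | ~ψ)) & (ψ -> ((ψ -> ψ) <-> φ)) = 1 & 0 = 0
No assignment yields a value below 0, so this is the minimum.

0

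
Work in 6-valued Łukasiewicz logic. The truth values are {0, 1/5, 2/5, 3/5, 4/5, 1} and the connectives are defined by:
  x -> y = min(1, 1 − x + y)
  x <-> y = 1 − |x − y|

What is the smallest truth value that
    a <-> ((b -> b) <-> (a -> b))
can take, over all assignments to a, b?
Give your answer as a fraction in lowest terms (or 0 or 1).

0

Take a = 0, b = 0:
b -> b = 0 -> 0 = 1
a -> b = 0 -> 0 = 1
(b -> b) <-> (a -> b) = 1 <-> 1 = 1
a <-> ((b -> b) <-> (a -> b)) = 0 <-> 1 = 0
No assignment yields a value below 0, so this is the minimum.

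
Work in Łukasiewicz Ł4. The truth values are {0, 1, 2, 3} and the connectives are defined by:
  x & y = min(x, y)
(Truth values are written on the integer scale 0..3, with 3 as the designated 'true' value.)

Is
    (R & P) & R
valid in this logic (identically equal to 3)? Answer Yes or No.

Counterexample: take P = 0, R = 0.
R & P = 0 & 0 = 0
(R & P) & R = 0 & 0 = 0
This gives 0 ≠ 3.

No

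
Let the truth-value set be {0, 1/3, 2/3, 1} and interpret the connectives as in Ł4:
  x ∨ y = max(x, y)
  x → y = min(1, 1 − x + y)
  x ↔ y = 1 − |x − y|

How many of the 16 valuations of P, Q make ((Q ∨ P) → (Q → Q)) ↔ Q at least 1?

4

P = 0, Q = 0 ↦ 0  <
P = 0, Q = 1/3 ↦ 1/3  <
P = 0, Q = 2/3 ↦ 2/3  <
P = 0, Q = 1 ↦ 1  ≥
P = 1/3, Q = 0 ↦ 0  <
P = 1/3, Q = 1/3 ↦ 1/3  <
P = 1/3, Q = 2/3 ↦ 2/3  <
P = 1/3, Q = 1 ↦ 1  ≥
P = 2/3, Q = 0 ↦ 0  <
P = 2/3, Q = 1/3 ↦ 1/3  <
P = 2/3, Q = 2/3 ↦ 2/3  <
P = 2/3, Q = 1 ↦ 1  ≥
P = 1, Q = 0 ↦ 0  <
P = 1, Q = 1/3 ↦ 1/3  <
P = 1, Q = 2/3 ↦ 2/3  <
P = 1, Q = 1 ↦ 1  ≥
So 4 of the 16 assignments meet the threshold.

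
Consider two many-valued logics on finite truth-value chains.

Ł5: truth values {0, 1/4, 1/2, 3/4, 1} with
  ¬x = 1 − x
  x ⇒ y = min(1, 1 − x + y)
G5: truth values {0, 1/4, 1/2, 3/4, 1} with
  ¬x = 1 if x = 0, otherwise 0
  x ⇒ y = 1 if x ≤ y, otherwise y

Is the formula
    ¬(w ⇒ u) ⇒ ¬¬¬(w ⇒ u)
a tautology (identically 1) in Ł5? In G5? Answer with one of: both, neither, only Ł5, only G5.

In Ł5: every assignment gives 1 — tautology.
In G5: every assignment gives 1 — tautology.

both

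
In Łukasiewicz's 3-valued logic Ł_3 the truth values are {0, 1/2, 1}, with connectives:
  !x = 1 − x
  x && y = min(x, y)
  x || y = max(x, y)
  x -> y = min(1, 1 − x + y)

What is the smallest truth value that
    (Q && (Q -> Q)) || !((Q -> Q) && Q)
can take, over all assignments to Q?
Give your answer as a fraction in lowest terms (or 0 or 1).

Take Q = 1/2:
Q -> Q = 1/2 -> 1/2 = 1
Q && (Q -> Q) = 1/2 && 1 = 1/2
Q -> Q = 1/2 -> 1/2 = 1
(Q -> Q) && Q = 1 && 1/2 = 1/2
!((Q -> Q) && Q) = !1/2 = 1/2
(Q && (Q -> Q)) || !((Q -> Q) && Q) = 1/2 || 1/2 = 1/2
No assignment yields a value below 1/2, so this is the minimum.

1/2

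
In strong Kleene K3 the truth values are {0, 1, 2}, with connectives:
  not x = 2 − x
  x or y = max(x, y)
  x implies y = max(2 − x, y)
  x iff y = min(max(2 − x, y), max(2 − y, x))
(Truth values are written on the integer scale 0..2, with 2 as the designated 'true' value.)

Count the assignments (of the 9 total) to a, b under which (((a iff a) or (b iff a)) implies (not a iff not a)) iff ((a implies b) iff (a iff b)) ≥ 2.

a = 0, b = 0 ↦ 2  ≥
a = 0, b = 1 ↦ 1  <
a = 0, b = 2 ↦ 0  <
a = 1, b = 0 ↦ 1  <
a = 1, b = 1 ↦ 1  <
a = 1, b = 2 ↦ 1  <
a = 2, b = 0 ↦ 2  ≥
a = 2, b = 1 ↦ 1  <
a = 2, b = 2 ↦ 2  ≥
So 3 of the 9 assignments meet the threshold.

3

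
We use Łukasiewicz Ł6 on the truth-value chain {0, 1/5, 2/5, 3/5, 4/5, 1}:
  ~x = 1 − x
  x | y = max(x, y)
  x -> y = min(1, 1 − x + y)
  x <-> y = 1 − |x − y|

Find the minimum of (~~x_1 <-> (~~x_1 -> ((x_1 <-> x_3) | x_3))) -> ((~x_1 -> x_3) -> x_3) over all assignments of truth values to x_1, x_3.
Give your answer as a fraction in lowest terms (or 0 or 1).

Take x_1 = 4/5, x_3 = 1/5:
~x_1 = ~4/5 = 1/5
~~x_1 = ~1/5 = 4/5
~x_1 = ~4/5 = 1/5
~~x_1 = ~1/5 = 4/5
x_1 <-> x_3 = 4/5 <-> 1/5 = 2/5
(x_1 <-> x_3) | x_3 = 2/5 | 1/5 = 2/5
~~x_1 -> ((x_1 <-> x_3) | x_3) = 4/5 -> 2/5 = 3/5
~~x_1 <-> (~~x_1 -> ((x_1 <-> x_3) | x_3)) = 4/5 <-> 3/5 = 4/5
~x_1 = ~4/5 = 1/5
~x_1 -> x_3 = 1/5 -> 1/5 = 1
(~x_1 -> x_3) -> x_3 = 1 -> 1/5 = 1/5
(~~x_1 <-> (~~x_1 -> ((x_1 <-> x_3) | x_3))) -> ((~x_1 -> x_3) -> x_3) = 4/5 -> 1/5 = 2/5
No assignment yields a value below 2/5, so this is the minimum.

2/5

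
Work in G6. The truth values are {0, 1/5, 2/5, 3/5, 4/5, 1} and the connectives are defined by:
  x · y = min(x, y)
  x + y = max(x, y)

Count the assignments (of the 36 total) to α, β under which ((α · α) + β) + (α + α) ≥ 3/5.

27

value 1: 11 assignments (counts)
value 4/5: 9 assignments (counts)
value 3/5: 7 assignments (counts)
value 2/5: 5 assignments
value 1/5: 3 assignments
value 0: 1 assignment
So 27 of the 36 assignments meet the threshold.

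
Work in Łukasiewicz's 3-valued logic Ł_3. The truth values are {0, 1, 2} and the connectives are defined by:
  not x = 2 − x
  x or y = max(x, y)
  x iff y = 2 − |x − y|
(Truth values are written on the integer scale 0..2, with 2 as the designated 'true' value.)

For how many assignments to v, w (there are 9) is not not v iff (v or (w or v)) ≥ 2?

6

v = 0, w = 0 ↦ 2  ≥
v = 0, w = 1 ↦ 1  <
v = 0, w = 2 ↦ 0  <
v = 1, w = 0 ↦ 2  ≥
v = 1, w = 1 ↦ 2  ≥
v = 1, w = 2 ↦ 1  <
v = 2, w = 0 ↦ 2  ≥
v = 2, w = 1 ↦ 2  ≥
v = 2, w = 2 ↦ 2  ≥
So 6 of the 9 assignments meet the threshold.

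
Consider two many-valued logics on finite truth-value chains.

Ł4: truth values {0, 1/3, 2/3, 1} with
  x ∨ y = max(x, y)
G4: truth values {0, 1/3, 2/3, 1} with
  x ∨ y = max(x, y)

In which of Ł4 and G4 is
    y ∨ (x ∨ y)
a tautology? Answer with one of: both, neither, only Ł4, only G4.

neither

In Ł4: at x = 0, y = 0 the value is 0 — not a tautology.
In G4: at x = 0, y = 0 the value is 0 — not a tautology.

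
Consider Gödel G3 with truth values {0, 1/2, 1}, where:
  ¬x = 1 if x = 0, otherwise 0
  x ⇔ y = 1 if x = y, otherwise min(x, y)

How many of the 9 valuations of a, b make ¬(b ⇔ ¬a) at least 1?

5

a = 0, b = 0 ↦ 1  ≥
a = 0, b = 1/2 ↦ 0  <
a = 0, b = 1 ↦ 0  <
a = 1/2, b = 0 ↦ 0  <
a = 1/2, b = 1/2 ↦ 1  ≥
a = 1/2, b = 1 ↦ 1  ≥
a = 1, b = 0 ↦ 0  <
a = 1, b = 1/2 ↦ 1  ≥
a = 1, b = 1 ↦ 1  ≥
So 5 of the 9 assignments meet the threshold.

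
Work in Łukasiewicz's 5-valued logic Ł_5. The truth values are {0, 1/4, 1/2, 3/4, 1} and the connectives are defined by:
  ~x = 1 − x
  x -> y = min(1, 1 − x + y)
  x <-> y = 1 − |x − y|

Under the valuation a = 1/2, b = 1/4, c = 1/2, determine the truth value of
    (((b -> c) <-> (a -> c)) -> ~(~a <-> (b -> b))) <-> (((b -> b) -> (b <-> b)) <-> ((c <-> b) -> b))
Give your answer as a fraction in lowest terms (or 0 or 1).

1

b -> c = 1/4 -> 1/2 = 1
a -> c = 1/2 -> 1/2 = 1
(b -> c) <-> (a -> c) = 1 <-> 1 = 1
~a = ~1/2 = 1/2
b -> b = 1/4 -> 1/4 = 1
~a <-> (b -> b) = 1/2 <-> 1 = 1/2
~(~a <-> (b -> b)) = ~1/2 = 1/2
((b -> c) <-> (a -> c)) -> ~(~a <-> (b -> b)) = 1 -> 1/2 = 1/2
b -> b = 1/4 -> 1/4 = 1
b <-> b = 1/4 <-> 1/4 = 1
(b -> b) -> (b <-> b) = 1 -> 1 = 1
c <-> b = 1/2 <-> 1/4 = 3/4
(c <-> b) -> b = 3/4 -> 1/4 = 1/2
((b -> b) -> (b <-> b)) <-> ((c <-> b) -> b) = 1 <-> 1/2 = 1/2
(((b -> c) <-> (a -> c)) -> ~(~a <-> (b -> b))) <-> (((b -> b) -> (b <-> b)) <-> ((c <-> b) -> b)) = 1/2 <-> 1/2 = 1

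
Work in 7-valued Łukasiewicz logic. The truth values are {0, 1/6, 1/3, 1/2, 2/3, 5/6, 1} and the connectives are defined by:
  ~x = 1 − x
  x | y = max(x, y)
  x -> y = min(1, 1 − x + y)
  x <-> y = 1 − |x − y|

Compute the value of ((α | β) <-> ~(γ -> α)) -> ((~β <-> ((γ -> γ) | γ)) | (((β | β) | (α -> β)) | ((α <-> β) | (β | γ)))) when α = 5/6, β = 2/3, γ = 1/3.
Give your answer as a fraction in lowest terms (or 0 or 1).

1

α | β = 5/6 | 2/3 = 5/6
γ -> α = 1/3 -> 5/6 = 1
~(γ -> α) = ~1 = 0
(α | β) <-> ~(γ -> α) = 5/6 <-> 0 = 1/6
~β = ~2/3 = 1/3
γ -> γ = 1/3 -> 1/3 = 1
(γ -> γ) | γ = 1 | 1/3 = 1
~β <-> ((γ -> γ) | γ) = 1/3 <-> 1 = 1/3
β | β = 2/3 | 2/3 = 2/3
α -> β = 5/6 -> 2/3 = 5/6
(β | β) | (α -> β) = 2/3 | 5/6 = 5/6
α <-> β = 5/6 <-> 2/3 = 5/6
β | γ = 2/3 | 1/3 = 2/3
(α <-> β) | (β | γ) = 5/6 | 2/3 = 5/6
((β | β) | (α -> β)) | ((α <-> β) | (β | γ)) = 5/6 | 5/6 = 5/6
(~β <-> ((γ -> γ) | γ)) | (((β | β) | (α -> β)) | ((α <-> β) | (β | γ))) = 1/3 | 5/6 = 5/6
((α | β) <-> ~(γ -> α)) -> ((~β <-> ((γ -> γ) | γ)) | (((β | β) | (α -> β)) | ((α <-> β) | (β | γ)))) = 1/6 -> 5/6 = 1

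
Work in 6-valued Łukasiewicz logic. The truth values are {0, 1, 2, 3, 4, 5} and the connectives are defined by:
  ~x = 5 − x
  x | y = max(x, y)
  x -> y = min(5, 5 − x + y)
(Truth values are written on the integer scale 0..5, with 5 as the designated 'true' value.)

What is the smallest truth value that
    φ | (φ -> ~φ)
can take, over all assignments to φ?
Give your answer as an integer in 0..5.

Take φ = 3:
~φ = ~3 = 2
φ -> ~φ = 3 -> 2 = 4
φ | (φ -> ~φ) = 3 | 4 = 4
No assignment yields a value below 4, so this is the minimum.

4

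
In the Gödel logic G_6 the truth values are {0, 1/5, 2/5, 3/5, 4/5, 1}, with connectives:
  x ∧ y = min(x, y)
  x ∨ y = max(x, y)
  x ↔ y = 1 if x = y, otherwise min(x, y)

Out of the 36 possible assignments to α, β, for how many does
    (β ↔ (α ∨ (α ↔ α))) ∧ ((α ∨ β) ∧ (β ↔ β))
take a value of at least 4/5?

value 1: 6 assignments (counts)
value 4/5: 6 assignments (counts)
value 3/5: 6 assignments
value 2/5: 6 assignments
value 1/5: 6 assignments
value 0: 6 assignments
So 12 of the 36 assignments meet the threshold.

12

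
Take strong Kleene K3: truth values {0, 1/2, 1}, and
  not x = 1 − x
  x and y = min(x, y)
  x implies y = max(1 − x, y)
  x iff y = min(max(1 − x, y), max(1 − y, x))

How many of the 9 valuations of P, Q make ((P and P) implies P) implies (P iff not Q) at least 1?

2

P = 0, Q = 0 ↦ 0  <
P = 0, Q = 1/2 ↦ 1/2  <
P = 0, Q = 1 ↦ 1  ≥
P = 1/2, Q = 0 ↦ 1/2  <
P = 1/2, Q = 1/2 ↦ 1/2  <
P = 1/2, Q = 1 ↦ 1/2  <
P = 1, Q = 0 ↦ 1  ≥
P = 1, Q = 1/2 ↦ 1/2  <
P = 1, Q = 1 ↦ 0  <
So 2 of the 9 assignments meet the threshold.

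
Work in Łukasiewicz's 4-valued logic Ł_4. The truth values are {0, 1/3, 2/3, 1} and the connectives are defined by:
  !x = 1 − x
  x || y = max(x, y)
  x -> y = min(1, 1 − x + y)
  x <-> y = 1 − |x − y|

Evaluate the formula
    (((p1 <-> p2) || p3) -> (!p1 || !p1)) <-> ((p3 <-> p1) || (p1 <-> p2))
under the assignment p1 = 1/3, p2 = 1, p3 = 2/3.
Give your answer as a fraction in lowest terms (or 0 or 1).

2/3

p1 <-> p2 = 1/3 <-> 1 = 1/3
(p1 <-> p2) || p3 = 1/3 || 2/3 = 2/3
!p1 = !1/3 = 2/3
!p1 = !1/3 = 2/3
!p1 || !p1 = 2/3 || 2/3 = 2/3
((p1 <-> p2) || p3) -> (!p1 || !p1) = 2/3 -> 2/3 = 1
p3 <-> p1 = 2/3 <-> 1/3 = 2/3
p1 <-> p2 = 1/3 <-> 1 = 1/3
(p3 <-> p1) || (p1 <-> p2) = 2/3 || 1/3 = 2/3
(((p1 <-> p2) || p3) -> (!p1 || !p1)) <-> ((p3 <-> p1) || (p1 <-> p2)) = 1 <-> 2/3 = 2/3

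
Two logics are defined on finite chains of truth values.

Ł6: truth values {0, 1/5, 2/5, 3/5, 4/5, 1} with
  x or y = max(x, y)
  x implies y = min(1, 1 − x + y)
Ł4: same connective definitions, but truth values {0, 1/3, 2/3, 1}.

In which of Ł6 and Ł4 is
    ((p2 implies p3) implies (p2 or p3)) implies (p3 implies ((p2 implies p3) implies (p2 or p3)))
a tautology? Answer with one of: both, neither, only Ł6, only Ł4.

both

In Ł6: every assignment gives 1 — tautology.
In Ł4: every assignment gives 1 — tautology.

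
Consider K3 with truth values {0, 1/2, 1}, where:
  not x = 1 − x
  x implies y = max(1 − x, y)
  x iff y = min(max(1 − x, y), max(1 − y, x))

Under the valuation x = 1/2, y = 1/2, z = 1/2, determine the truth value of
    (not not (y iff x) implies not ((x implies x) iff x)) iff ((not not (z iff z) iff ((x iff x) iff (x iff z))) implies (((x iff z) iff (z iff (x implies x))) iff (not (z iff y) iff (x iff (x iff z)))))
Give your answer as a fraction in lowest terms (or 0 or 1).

1/2

y iff x = 1/2 iff 1/2 = 1/2
not (y iff x) = not 1/2 = 1/2
not not (y iff x) = not 1/2 = 1/2
x implies x = 1/2 implies 1/2 = 1/2
(x implies x) iff x = 1/2 iff 1/2 = 1/2
not ((x implies x) iff x) = not 1/2 = 1/2
not not (y iff x) implies not ((x implies x) iff x) = 1/2 implies 1/2 = 1/2
z iff z = 1/2 iff 1/2 = 1/2
not (z iff z) = not 1/2 = 1/2
not not (z iff z) = not 1/2 = 1/2
x iff x = 1/2 iff 1/2 = 1/2
x iff z = 1/2 iff 1/2 = 1/2
(x iff x) iff (x iff z) = 1/2 iff 1/2 = 1/2
not not (z iff z) iff ((x iff x) iff (x iff z)) = 1/2 iff 1/2 = 1/2
x iff z = 1/2 iff 1/2 = 1/2
x implies x = 1/2 implies 1/2 = 1/2
z iff (x implies x) = 1/2 iff 1/2 = 1/2
(x iff z) iff (z iff (x implies x)) = 1/2 iff 1/2 = 1/2
z iff y = 1/2 iff 1/2 = 1/2
not (z iff y) = not 1/2 = 1/2
x iff z = 1/2 iff 1/2 = 1/2
x iff (x iff z) = 1/2 iff 1/2 = 1/2
not (z iff y) iff (x iff (x iff z)) = 1/2 iff 1/2 = 1/2
((x iff z) iff (z iff (x implies x))) iff (not (z iff y) iff (x iff (x iff z))) = 1/2 iff 1/2 = 1/2
(not not (z iff z) iff ((x iff x) iff (x iff z))) implies (((x iff z) iff (z iff (x implies x))) iff (not (z iff y) iff (x iff (x iff z)))) = 1/2 implies 1/2 = 1/2
(not not (y iff x) implies not ((x implies x) iff x)) iff ((not not (z iff z) iff ((x iff x) iff (x iff z))) implies (((x iff z) iff (z iff (x implies x))) iff (not (z iff y) iff (x iff (x iff z))))) = 1/2 iff 1/2 = 1/2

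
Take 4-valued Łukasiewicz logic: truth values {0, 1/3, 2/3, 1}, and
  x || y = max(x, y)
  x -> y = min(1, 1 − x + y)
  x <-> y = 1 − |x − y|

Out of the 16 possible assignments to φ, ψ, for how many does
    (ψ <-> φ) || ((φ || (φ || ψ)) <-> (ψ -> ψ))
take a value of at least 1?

φ = 0, ψ = 0 ↦ 1  ≥
φ = 0, ψ = 1/3 ↦ 2/3  <
φ = 0, ψ = 2/3 ↦ 2/3  <
φ = 0, ψ = 1 ↦ 1  ≥
φ = 1/3, ψ = 0 ↦ 2/3  <
φ = 1/3, ψ = 1/3 ↦ 1  ≥
φ = 1/3, ψ = 2/3 ↦ 2/3  <
φ = 1/3, ψ = 1 ↦ 1  ≥
φ = 2/3, ψ = 0 ↦ 2/3  <
φ = 2/3, ψ = 1/3 ↦ 2/3  <
φ = 2/3, ψ = 2/3 ↦ 1  ≥
φ = 2/3, ψ = 1 ↦ 1  ≥
φ = 1, ψ = 0 ↦ 1  ≥
φ = 1, ψ = 1/3 ↦ 1  ≥
φ = 1, ψ = 2/3 ↦ 1  ≥
φ = 1, ψ = 1 ↦ 1  ≥
So 10 of the 16 assignments meet the threshold.

10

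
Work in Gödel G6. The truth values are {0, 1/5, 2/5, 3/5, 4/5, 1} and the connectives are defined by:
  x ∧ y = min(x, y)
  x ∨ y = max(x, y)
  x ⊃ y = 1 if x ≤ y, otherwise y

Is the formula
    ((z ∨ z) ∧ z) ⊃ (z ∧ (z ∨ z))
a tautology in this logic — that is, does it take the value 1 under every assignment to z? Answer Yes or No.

z = 0 ↦ 1
z = 1/5 ↦ 1
z = 2/5 ↦ 1
z = 3/5 ↦ 1
z = 4/5 ↦ 1
z = 1 ↦ 1
Every assignment gives a value ≥ 1.

Yes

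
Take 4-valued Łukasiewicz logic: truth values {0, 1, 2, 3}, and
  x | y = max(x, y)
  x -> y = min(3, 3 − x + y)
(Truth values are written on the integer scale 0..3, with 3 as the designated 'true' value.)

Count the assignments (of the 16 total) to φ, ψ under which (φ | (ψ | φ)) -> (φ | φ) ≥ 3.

φ = 0, ψ = 0 ↦ 3  ≥
φ = 0, ψ = 1 ↦ 2  <
φ = 0, ψ = 2 ↦ 1  <
φ = 0, ψ = 3 ↦ 0  <
φ = 1, ψ = 0 ↦ 3  ≥
φ = 1, ψ = 1 ↦ 3  ≥
φ = 1, ψ = 2 ↦ 2  <
φ = 1, ψ = 3 ↦ 1  <
φ = 2, ψ = 0 ↦ 3  ≥
φ = 2, ψ = 1 ↦ 3  ≥
φ = 2, ψ = 2 ↦ 3  ≥
φ = 2, ψ = 3 ↦ 2  <
φ = 3, ψ = 0 ↦ 3  ≥
φ = 3, ψ = 1 ↦ 3  ≥
φ = 3, ψ = 2 ↦ 3  ≥
φ = 3, ψ = 3 ↦ 3  ≥
So 10 of the 16 assignments meet the threshold.

10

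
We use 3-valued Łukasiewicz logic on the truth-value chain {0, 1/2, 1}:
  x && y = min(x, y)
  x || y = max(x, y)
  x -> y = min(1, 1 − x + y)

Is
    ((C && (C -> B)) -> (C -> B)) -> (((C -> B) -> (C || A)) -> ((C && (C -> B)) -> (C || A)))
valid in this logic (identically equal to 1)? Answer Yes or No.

Yes

At A = 1/2, B = 1/2, C = 1, for instance:
C -> B = 1 -> 1/2 = 1/2
C && (C -> B) = 1 && 1/2 = 1/2
C -> B = 1 -> 1/2 = 1/2
(C && (C -> B)) -> (C -> B) = 1/2 -> 1/2 = 1
C || A = 1 || 1/2 = 1
(C -> B) -> (C || A) = 1/2 -> 1 = 1
(C && (C -> B)) -> (C || A) = 1/2 -> 1 = 1
((C -> B) -> (C || A)) -> ((C && (C -> B)) -> (C || A)) = 1 -> 1 = 1
((C && (C -> B)) -> (C -> B)) -> (((C -> B) -> (C || A)) -> ((C && (C -> B)) -> (C || A))) = 1 -> 1 = 1
and checking the remaining 26 assignments likewise gives ≥ 1 in every case.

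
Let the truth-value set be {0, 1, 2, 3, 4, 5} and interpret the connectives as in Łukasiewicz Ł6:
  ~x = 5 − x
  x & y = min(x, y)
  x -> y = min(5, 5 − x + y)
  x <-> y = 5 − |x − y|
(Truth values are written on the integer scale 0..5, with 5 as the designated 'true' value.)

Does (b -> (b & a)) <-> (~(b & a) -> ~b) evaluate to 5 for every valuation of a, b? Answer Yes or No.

Yes

At a = 1, b = 2, for instance:
b & a = 2 & 1 = 1
b -> (b & a) = 2 -> 1 = 4
~(b & a) = ~1 = 4
~b = ~2 = 3
~(b & a) -> ~b = 4 -> 3 = 4
(b -> (b & a)) <-> (~(b & a) -> ~b) = 4 <-> 4 = 5
and checking the remaining 35 assignments likewise gives ≥ 5 in every case.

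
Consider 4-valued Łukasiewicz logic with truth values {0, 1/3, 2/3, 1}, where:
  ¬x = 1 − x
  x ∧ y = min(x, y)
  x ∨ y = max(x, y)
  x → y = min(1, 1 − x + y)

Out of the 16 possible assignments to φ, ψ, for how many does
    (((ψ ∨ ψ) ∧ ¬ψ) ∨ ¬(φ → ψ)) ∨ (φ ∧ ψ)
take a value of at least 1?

φ = 0, ψ = 0 ↦ 0  <
φ = 0, ψ = 1/3 ↦ 1/3  <
φ = 0, ψ = 2/3 ↦ 1/3  <
φ = 0, ψ = 1 ↦ 0  <
φ = 1/3, ψ = 0 ↦ 1/3  <
φ = 1/3, ψ = 1/3 ↦ 1/3  <
φ = 1/3, ψ = 2/3 ↦ 1/3  <
φ = 1/3, ψ = 1 ↦ 1/3  <
φ = 2/3, ψ = 0 ↦ 2/3  <
φ = 2/3, ψ = 1/3 ↦ 1/3  <
φ = 2/3, ψ = 2/3 ↦ 2/3  <
φ = 2/3, ψ = 1 ↦ 2/3  <
φ = 1, ψ = 0 ↦ 1  ≥
φ = 1, ψ = 1/3 ↦ 2/3  <
φ = 1, ψ = 2/3 ↦ 2/3  <
φ = 1, ψ = 1 ↦ 1  ≥
So 2 of the 16 assignments meet the threshold.

2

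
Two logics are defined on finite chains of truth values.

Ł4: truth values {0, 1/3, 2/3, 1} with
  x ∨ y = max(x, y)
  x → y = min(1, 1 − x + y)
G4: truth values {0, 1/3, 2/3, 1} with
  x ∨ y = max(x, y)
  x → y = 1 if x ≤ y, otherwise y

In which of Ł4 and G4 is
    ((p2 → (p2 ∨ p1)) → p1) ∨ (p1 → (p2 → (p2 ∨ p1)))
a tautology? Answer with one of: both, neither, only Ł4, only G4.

In Ł4: every assignment gives 1 — tautology.
In G4: every assignment gives 1 — tautology.

both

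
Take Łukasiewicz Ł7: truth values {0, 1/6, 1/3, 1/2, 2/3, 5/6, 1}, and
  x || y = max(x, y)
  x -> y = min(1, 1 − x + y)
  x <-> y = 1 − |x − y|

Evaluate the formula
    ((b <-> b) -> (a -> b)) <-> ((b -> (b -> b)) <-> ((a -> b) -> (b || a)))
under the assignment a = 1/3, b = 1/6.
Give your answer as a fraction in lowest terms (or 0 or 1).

2/3

b <-> b = 1/6 <-> 1/6 = 1
a -> b = 1/3 -> 1/6 = 5/6
(b <-> b) -> (a -> b) = 1 -> 5/6 = 5/6
b -> b = 1/6 -> 1/6 = 1
b -> (b -> b) = 1/6 -> 1 = 1
a -> b = 1/3 -> 1/6 = 5/6
b || a = 1/6 || 1/3 = 1/3
(a -> b) -> (b || a) = 5/6 -> 1/3 = 1/2
(b -> (b -> b)) <-> ((a -> b) -> (b || a)) = 1 <-> 1/2 = 1/2
((b <-> b) -> (a -> b)) <-> ((b -> (b -> b)) <-> ((a -> b) -> (b || a))) = 5/6 <-> 1/2 = 2/3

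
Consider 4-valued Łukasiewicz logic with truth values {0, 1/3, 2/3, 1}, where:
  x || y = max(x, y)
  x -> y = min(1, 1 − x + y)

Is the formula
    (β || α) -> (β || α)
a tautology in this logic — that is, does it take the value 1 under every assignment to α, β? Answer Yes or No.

α = 0, β = 0 ↦ 1
α = 0, β = 1/3 ↦ 1
α = 0, β = 2/3 ↦ 1
α = 0, β = 1 ↦ 1
α = 1/3, β = 0 ↦ 1
α = 1/3, β = 1/3 ↦ 1
α = 1/3, β = 2/3 ↦ 1
α = 1/3, β = 1 ↦ 1
α = 2/3, β = 0 ↦ 1
α = 2/3, β = 1/3 ↦ 1
α = 2/3, β = 2/3 ↦ 1
α = 2/3, β = 1 ↦ 1
α = 1, β = 0 ↦ 1
α = 1, β = 1/3 ↦ 1
α = 1, β = 2/3 ↦ 1
α = 1, β = 1 ↦ 1
Every assignment gives a value ≥ 1.

Yes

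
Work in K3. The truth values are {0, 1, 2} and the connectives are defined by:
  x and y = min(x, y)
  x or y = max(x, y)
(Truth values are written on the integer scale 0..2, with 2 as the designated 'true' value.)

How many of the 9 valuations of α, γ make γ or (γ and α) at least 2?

α = 0, γ = 0 ↦ 0  <
α = 0, γ = 1 ↦ 1  <
α = 0, γ = 2 ↦ 2  ≥
α = 1, γ = 0 ↦ 0  <
α = 1, γ = 1 ↦ 1  <
α = 1, γ = 2 ↦ 2  ≥
α = 2, γ = 0 ↦ 0  <
α = 2, γ = 1 ↦ 1  <
α = 2, γ = 2 ↦ 2  ≥
So 3 of the 9 assignments meet the threshold.

3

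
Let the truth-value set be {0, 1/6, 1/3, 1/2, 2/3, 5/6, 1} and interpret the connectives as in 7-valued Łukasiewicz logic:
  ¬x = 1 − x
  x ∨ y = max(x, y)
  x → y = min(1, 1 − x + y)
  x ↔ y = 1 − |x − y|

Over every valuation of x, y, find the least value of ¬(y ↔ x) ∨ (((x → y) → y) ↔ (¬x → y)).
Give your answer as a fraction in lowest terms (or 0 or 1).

Take x = 1/2, y = 1/2:
y ↔ x = 1/2 ↔ 1/2 = 1
¬(y ↔ x) = ¬1 = 0
x → y = 1/2 → 1/2 = 1
(x → y) → y = 1 → 1/2 = 1/2
¬x = ¬1/2 = 1/2
¬x → y = 1/2 → 1/2 = 1
((x → y) → y) ↔ (¬x → y) = 1/2 ↔ 1 = 1/2
¬(y ↔ x) ∨ (((x → y) → y) ↔ (¬x → y)) = 0 ∨ 1/2 = 1/2
No assignment yields a value below 1/2, so this is the minimum.

1/2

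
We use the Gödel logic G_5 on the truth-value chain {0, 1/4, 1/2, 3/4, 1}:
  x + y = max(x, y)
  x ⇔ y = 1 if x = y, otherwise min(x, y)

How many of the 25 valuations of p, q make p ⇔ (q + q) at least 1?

value 1: 5 assignments (counts)
value 3/4: 2 assignments
value 1/2: 4 assignments
value 1/4: 6 assignments
value 0: 8 assignments
So 5 of the 25 assignments meet the threshold.

5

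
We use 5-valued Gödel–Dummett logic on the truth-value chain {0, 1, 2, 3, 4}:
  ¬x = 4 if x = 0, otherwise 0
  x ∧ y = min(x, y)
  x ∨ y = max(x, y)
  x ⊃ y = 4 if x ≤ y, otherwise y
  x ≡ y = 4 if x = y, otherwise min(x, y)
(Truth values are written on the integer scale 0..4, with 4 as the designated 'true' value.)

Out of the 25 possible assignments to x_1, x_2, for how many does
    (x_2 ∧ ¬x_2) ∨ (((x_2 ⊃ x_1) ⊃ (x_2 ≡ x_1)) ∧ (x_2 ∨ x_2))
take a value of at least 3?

value 4: 5 assignments (counts)
value 3: 5 assignments (counts)
value 2: 5 assignments
value 1: 5 assignments
value 0: 5 assignments
So 10 of the 25 assignments meet the threshold.

10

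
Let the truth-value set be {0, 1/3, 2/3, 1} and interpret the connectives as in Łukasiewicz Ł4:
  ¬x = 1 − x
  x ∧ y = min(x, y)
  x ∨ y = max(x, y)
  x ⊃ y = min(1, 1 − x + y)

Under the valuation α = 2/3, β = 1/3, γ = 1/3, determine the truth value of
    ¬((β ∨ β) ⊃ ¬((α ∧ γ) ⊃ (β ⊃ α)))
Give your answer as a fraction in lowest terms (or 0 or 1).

β ∨ β = 1/3 ∨ 1/3 = 1/3
α ∧ γ = 2/3 ∧ 1/3 = 1/3
β ⊃ α = 1/3 ⊃ 2/3 = 1
(α ∧ γ) ⊃ (β ⊃ α) = 1/3 ⊃ 1 = 1
¬((α ∧ γ) ⊃ (β ⊃ α)) = ¬1 = 0
(β ∨ β) ⊃ ¬((α ∧ γ) ⊃ (β ⊃ α)) = 1/3 ⊃ 0 = 2/3
¬((β ∨ β) ⊃ ¬((α ∧ γ) ⊃ (β ⊃ α))) = ¬2/3 = 1/3

1/3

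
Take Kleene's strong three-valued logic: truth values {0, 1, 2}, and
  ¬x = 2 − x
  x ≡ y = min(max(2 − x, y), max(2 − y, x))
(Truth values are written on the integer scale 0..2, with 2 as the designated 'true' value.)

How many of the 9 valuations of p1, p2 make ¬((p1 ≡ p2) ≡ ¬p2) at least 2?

p1 = 0, p2 = 0 ↦ 0  <
p1 = 0, p2 = 1 ↦ 1  <
p1 = 0, p2 = 2 ↦ 0  <
p1 = 1, p2 = 0 ↦ 1  <
p1 = 1, p2 = 1 ↦ 1  <
p1 = 1, p2 = 2 ↦ 1  <
p1 = 2, p2 = 0 ↦ 2  ≥
p1 = 2, p2 = 1 ↦ 1  <
p1 = 2, p2 = 2 ↦ 2  ≥
So 2 of the 9 assignments meet the threshold.

2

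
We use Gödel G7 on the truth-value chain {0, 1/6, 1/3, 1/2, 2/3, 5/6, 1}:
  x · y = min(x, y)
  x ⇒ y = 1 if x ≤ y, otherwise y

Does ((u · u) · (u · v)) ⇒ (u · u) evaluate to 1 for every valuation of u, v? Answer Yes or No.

At u = 1, v = 1/2, for instance:
u · u = 1 · 1 = 1
u · v = 1 · 1/2 = 1/2
(u · u) · (u · v) = 1 · 1/2 = 1/2
((u · u) · (u · v)) ⇒ (u · u) = 1/2 ⇒ 1 = 1
and checking the remaining 48 assignments likewise gives ≥ 1 in every case.

Yes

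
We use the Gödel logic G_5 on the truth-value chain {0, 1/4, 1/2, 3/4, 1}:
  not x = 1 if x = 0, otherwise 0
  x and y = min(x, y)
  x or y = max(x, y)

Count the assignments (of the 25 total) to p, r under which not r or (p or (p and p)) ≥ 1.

9

value 1: 9 assignments (counts)
value 3/4: 4 assignments
value 1/2: 4 assignments
value 1/4: 4 assignments
value 0: 4 assignments
So 9 of the 25 assignments meet the threshold.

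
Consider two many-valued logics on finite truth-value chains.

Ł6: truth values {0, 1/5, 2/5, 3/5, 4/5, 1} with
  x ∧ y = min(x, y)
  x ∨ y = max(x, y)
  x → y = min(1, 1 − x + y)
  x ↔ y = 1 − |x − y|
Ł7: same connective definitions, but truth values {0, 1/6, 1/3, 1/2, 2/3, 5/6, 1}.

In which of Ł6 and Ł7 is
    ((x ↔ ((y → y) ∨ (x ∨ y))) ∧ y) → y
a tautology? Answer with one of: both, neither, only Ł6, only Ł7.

In Ł6: every assignment gives 1 — tautology.
In Ł7: every assignment gives 1 — tautology.

both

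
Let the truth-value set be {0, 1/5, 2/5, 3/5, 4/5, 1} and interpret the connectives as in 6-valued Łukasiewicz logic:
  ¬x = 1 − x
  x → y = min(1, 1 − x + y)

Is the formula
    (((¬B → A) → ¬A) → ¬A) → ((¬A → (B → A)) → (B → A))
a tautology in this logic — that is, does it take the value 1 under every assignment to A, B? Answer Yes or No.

Counterexample: take A = 1/5, B = 4/5.
¬B = ¬4/5 = 1/5
¬B → A = 1/5 → 1/5 = 1
¬A = ¬1/5 = 4/5
(¬B → A) → ¬A = 1 → 4/5 = 4/5
¬A = ¬1/5 = 4/5
((¬B → A) → ¬A) → ¬A = 4/5 → 4/5 = 1
¬A = ¬1/5 = 4/5
B → A = 4/5 → 1/5 = 2/5
¬A → (B → A) = 4/5 → 2/5 = 3/5
B → A = 4/5 → 1/5 = 2/5
(¬A → (B → A)) → (B → A) = 3/5 → 2/5 = 4/5
(((¬B → A) → ¬A) → ¬A) → ((¬A → (B → A)) → (B → A)) = 1 → 4/5 = 4/5
This gives 4/5 ≠ 1.

No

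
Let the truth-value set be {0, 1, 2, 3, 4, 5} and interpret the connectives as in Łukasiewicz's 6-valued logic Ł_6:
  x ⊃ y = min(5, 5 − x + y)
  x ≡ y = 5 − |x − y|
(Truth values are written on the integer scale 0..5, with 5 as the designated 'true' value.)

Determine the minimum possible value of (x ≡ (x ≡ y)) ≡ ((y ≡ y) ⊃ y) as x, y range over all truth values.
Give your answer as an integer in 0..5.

1

Take x = 2, y = 0:
x ≡ y = 2 ≡ 0 = 3
x ≡ (x ≡ y) = 2 ≡ 3 = 4
y ≡ y = 0 ≡ 0 = 5
(y ≡ y) ⊃ y = 5 ⊃ 0 = 0
(x ≡ (x ≡ y)) ≡ ((y ≡ y) ⊃ y) = 4 ≡ 0 = 1
No assignment yields a value below 1, so this is the minimum.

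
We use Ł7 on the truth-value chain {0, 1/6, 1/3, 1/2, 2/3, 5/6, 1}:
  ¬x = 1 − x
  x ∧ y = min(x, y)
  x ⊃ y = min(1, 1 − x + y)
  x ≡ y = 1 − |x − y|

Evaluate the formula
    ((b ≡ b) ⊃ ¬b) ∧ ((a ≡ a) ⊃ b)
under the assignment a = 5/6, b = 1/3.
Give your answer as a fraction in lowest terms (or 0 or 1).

1/3

b ≡ b = 1/3 ≡ 1/3 = 1
¬b = ¬1/3 = 2/3
(b ≡ b) ⊃ ¬b = 1 ⊃ 2/3 = 2/3
a ≡ a = 5/6 ≡ 5/6 = 1
(a ≡ a) ⊃ b = 1 ⊃ 1/3 = 1/3
((b ≡ b) ⊃ ¬b) ∧ ((a ≡ a) ⊃ b) = 2/3 ∧ 1/3 = 1/3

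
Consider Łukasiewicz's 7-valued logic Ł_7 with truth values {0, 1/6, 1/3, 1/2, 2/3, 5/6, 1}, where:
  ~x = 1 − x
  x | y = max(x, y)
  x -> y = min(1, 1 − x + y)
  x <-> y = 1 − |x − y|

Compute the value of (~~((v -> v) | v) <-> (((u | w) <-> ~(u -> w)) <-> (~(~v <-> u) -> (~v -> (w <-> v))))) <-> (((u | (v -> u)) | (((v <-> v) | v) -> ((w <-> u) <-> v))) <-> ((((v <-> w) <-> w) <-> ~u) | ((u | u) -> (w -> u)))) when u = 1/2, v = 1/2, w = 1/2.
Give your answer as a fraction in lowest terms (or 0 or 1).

1/2

v -> v = 1/2 -> 1/2 = 1
(v -> v) | v = 1 | 1/2 = 1
~((v -> v) | v) = ~1 = 0
~~((v -> v) | v) = ~0 = 1
u | w = 1/2 | 1/2 = 1/2
u -> w = 1/2 -> 1/2 = 1
~(u -> w) = ~1 = 0
(u | w) <-> ~(u -> w) = 1/2 <-> 0 = 1/2
~v = ~1/2 = 1/2
~v <-> u = 1/2 <-> 1/2 = 1
~(~v <-> u) = ~1 = 0
~v = ~1/2 = 1/2
w <-> v = 1/2 <-> 1/2 = 1
~v -> (w <-> v) = 1/2 -> 1 = 1
~(~v <-> u) -> (~v -> (w <-> v)) = 0 -> 1 = 1
((u | w) <-> ~(u -> w)) <-> (~(~v <-> u) -> (~v -> (w <-> v))) = 1/2 <-> 1 = 1/2
~~((v -> v) | v) <-> (((u | w) <-> ~(u -> w)) <-> (~(~v <-> u) -> (~v -> (w <-> v)))) = 1 <-> 1/2 = 1/2
v -> u = 1/2 -> 1/2 = 1
u | (v -> u) = 1/2 | 1 = 1
v <-> v = 1/2 <-> 1/2 = 1
(v <-> v) | v = 1 | 1/2 = 1
w <-> u = 1/2 <-> 1/2 = 1
(w <-> u) <-> v = 1 <-> 1/2 = 1/2
((v <-> v) | v) -> ((w <-> u) <-> v) = 1 -> 1/2 = 1/2
(u | (v -> u)) | (((v <-> v) | v) -> ((w <-> u) <-> v)) = 1 | 1/2 = 1
v <-> w = 1/2 <-> 1/2 = 1
(v <-> w) <-> w = 1 <-> 1/2 = 1/2
~u = ~1/2 = 1/2
((v <-> w) <-> w) <-> ~u = 1/2 <-> 1/2 = 1
u | u = 1/2 | 1/2 = 1/2
w -> u = 1/2 -> 1/2 = 1
(u | u) -> (w -> u) = 1/2 -> 1 = 1
(((v <-> w) <-> w) <-> ~u) | ((u | u) -> (w -> u)) = 1 | 1 = 1
((u | (v -> u)) | (((v <-> v) | v) -> ((w <-> u) <-> v))) <-> ((((v <-> w) <-> w) <-> ~u) | ((u | u) -> (w -> u))) = 1 <-> 1 = 1
(~~((v -> v) | v) <-> (((u | w) <-> ~(u -> w)) <-> (~(~v <-> u) -> (~v -> (w <-> v))))) <-> (((u | (v -> u)) | (((v <-> v) | v) -> ((w <-> u) <-> v))) <-> ((((v <-> w) <-> w) <-> ~u) | ((u | u) -> (w -> u)))) = 1/2 <-> 1 = 1/2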